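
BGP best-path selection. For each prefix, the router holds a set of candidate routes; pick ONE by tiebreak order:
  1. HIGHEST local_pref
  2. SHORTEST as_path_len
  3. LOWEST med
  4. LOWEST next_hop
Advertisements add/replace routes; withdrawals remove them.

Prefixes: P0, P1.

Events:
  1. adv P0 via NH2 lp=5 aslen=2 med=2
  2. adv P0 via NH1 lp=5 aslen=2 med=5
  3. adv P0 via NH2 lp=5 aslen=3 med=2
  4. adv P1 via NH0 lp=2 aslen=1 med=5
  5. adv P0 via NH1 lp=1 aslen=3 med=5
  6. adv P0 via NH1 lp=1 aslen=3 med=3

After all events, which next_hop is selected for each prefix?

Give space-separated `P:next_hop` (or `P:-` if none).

Op 1: best P0=NH2 P1=-
Op 2: best P0=NH2 P1=-
Op 3: best P0=NH1 P1=-
Op 4: best P0=NH1 P1=NH0
Op 5: best P0=NH2 P1=NH0
Op 6: best P0=NH2 P1=NH0

Answer: P0:NH2 P1:NH0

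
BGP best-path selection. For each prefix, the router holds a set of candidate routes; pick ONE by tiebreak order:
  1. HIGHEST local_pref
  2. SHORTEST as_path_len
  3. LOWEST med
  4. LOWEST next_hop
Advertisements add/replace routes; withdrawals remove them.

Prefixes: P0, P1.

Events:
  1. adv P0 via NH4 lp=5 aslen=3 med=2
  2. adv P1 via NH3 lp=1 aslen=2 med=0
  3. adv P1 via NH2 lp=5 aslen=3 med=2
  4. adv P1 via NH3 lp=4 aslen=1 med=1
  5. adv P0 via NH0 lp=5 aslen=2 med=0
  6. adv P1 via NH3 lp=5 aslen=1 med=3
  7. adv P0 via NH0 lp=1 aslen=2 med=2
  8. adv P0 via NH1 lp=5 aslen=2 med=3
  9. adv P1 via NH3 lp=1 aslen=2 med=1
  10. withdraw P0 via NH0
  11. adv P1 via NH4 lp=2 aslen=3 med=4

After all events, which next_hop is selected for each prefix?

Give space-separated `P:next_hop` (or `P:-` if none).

Op 1: best P0=NH4 P1=-
Op 2: best P0=NH4 P1=NH3
Op 3: best P0=NH4 P1=NH2
Op 4: best P0=NH4 P1=NH2
Op 5: best P0=NH0 P1=NH2
Op 6: best P0=NH0 P1=NH3
Op 7: best P0=NH4 P1=NH3
Op 8: best P0=NH1 P1=NH3
Op 9: best P0=NH1 P1=NH2
Op 10: best P0=NH1 P1=NH2
Op 11: best P0=NH1 P1=NH2

Answer: P0:NH1 P1:NH2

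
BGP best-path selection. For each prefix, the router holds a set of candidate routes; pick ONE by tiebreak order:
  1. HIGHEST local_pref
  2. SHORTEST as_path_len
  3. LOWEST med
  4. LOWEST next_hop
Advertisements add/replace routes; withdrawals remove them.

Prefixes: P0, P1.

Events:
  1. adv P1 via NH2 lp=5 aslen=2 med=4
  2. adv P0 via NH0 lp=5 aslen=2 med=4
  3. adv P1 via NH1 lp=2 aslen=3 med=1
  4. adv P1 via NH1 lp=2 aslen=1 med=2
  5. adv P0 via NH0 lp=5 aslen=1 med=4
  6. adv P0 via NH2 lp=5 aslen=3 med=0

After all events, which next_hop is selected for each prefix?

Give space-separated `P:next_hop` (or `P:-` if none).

Op 1: best P0=- P1=NH2
Op 2: best P0=NH0 P1=NH2
Op 3: best P0=NH0 P1=NH2
Op 4: best P0=NH0 P1=NH2
Op 5: best P0=NH0 P1=NH2
Op 6: best P0=NH0 P1=NH2

Answer: P0:NH0 P1:NH2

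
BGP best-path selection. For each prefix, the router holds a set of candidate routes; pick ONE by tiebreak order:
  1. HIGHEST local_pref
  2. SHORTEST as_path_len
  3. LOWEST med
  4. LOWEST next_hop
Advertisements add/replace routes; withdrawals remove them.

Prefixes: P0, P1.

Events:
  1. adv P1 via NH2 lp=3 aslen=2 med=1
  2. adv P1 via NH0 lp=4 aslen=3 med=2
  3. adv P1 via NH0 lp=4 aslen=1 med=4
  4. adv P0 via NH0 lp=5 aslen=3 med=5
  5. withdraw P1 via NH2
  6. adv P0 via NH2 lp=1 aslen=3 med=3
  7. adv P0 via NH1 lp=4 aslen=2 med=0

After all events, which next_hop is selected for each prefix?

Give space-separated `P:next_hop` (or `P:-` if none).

Op 1: best P0=- P1=NH2
Op 2: best P0=- P1=NH0
Op 3: best P0=- P1=NH0
Op 4: best P0=NH0 P1=NH0
Op 5: best P0=NH0 P1=NH0
Op 6: best P0=NH0 P1=NH0
Op 7: best P0=NH0 P1=NH0

Answer: P0:NH0 P1:NH0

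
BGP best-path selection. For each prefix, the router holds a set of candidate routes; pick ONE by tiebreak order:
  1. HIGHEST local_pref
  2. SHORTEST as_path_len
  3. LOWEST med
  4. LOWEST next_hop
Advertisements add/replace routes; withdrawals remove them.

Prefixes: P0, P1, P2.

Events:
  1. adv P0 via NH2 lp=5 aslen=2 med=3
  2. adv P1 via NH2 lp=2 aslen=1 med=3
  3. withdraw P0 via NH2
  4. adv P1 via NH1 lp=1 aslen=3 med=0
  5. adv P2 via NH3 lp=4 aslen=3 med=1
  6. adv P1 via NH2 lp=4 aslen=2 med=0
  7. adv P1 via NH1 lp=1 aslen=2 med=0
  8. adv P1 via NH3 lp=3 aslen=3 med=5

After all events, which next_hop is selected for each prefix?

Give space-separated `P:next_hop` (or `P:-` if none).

Answer: P0:- P1:NH2 P2:NH3

Derivation:
Op 1: best P0=NH2 P1=- P2=-
Op 2: best P0=NH2 P1=NH2 P2=-
Op 3: best P0=- P1=NH2 P2=-
Op 4: best P0=- P1=NH2 P2=-
Op 5: best P0=- P1=NH2 P2=NH3
Op 6: best P0=- P1=NH2 P2=NH3
Op 7: best P0=- P1=NH2 P2=NH3
Op 8: best P0=- P1=NH2 P2=NH3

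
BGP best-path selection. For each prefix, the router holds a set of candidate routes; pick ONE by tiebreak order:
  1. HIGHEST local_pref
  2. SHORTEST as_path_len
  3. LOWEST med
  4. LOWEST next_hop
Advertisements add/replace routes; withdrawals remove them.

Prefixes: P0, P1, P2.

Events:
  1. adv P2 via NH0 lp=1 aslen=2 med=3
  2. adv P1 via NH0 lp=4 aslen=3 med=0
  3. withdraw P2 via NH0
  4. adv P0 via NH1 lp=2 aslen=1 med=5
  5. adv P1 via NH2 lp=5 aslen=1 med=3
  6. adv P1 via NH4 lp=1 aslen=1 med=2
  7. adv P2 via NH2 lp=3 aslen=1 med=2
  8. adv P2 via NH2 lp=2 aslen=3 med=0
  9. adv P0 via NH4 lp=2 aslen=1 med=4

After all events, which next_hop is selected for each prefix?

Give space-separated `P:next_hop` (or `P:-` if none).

Answer: P0:NH4 P1:NH2 P2:NH2

Derivation:
Op 1: best P0=- P1=- P2=NH0
Op 2: best P0=- P1=NH0 P2=NH0
Op 3: best P0=- P1=NH0 P2=-
Op 4: best P0=NH1 P1=NH0 P2=-
Op 5: best P0=NH1 P1=NH2 P2=-
Op 6: best P0=NH1 P1=NH2 P2=-
Op 7: best P0=NH1 P1=NH2 P2=NH2
Op 8: best P0=NH1 P1=NH2 P2=NH2
Op 9: best P0=NH4 P1=NH2 P2=NH2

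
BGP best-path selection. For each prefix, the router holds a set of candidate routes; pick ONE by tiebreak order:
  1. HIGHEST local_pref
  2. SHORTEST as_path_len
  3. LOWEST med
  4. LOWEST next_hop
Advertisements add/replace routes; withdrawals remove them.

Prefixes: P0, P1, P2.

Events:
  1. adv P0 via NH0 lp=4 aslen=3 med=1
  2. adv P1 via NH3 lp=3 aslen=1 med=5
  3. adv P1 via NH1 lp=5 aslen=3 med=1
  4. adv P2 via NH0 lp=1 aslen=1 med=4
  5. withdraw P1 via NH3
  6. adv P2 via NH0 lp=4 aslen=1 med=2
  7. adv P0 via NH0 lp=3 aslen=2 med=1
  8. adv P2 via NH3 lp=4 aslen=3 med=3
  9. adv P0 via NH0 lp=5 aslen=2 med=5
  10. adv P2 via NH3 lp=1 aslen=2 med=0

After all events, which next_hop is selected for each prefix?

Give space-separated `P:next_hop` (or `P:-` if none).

Answer: P0:NH0 P1:NH1 P2:NH0

Derivation:
Op 1: best P0=NH0 P1=- P2=-
Op 2: best P0=NH0 P1=NH3 P2=-
Op 3: best P0=NH0 P1=NH1 P2=-
Op 4: best P0=NH0 P1=NH1 P2=NH0
Op 5: best P0=NH0 P1=NH1 P2=NH0
Op 6: best P0=NH0 P1=NH1 P2=NH0
Op 7: best P0=NH0 P1=NH1 P2=NH0
Op 8: best P0=NH0 P1=NH1 P2=NH0
Op 9: best P0=NH0 P1=NH1 P2=NH0
Op 10: best P0=NH0 P1=NH1 P2=NH0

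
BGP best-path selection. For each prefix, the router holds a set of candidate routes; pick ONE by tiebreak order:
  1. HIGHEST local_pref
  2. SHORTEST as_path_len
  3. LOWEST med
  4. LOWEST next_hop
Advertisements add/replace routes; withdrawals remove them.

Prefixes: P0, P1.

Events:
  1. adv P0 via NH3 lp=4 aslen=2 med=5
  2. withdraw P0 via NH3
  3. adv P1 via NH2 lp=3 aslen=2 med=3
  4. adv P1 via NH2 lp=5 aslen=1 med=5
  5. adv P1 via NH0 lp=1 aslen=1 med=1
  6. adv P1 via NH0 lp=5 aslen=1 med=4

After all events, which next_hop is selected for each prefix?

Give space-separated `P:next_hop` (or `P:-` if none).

Op 1: best P0=NH3 P1=-
Op 2: best P0=- P1=-
Op 3: best P0=- P1=NH2
Op 4: best P0=- P1=NH2
Op 5: best P0=- P1=NH2
Op 6: best P0=- P1=NH0

Answer: P0:- P1:NH0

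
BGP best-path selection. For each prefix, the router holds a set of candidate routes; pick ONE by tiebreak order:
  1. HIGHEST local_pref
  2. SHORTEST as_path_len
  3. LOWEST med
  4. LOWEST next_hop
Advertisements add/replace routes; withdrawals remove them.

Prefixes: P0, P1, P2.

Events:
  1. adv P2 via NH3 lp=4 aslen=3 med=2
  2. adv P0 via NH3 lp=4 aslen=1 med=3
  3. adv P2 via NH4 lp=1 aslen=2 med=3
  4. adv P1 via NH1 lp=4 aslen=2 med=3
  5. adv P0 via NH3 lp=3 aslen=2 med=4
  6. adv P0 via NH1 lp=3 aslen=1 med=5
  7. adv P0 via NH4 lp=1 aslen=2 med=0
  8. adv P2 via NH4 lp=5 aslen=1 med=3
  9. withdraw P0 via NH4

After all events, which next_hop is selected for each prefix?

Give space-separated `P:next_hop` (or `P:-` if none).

Op 1: best P0=- P1=- P2=NH3
Op 2: best P0=NH3 P1=- P2=NH3
Op 3: best P0=NH3 P1=- P2=NH3
Op 4: best P0=NH3 P1=NH1 P2=NH3
Op 5: best P0=NH3 P1=NH1 P2=NH3
Op 6: best P0=NH1 P1=NH1 P2=NH3
Op 7: best P0=NH1 P1=NH1 P2=NH3
Op 8: best P0=NH1 P1=NH1 P2=NH4
Op 9: best P0=NH1 P1=NH1 P2=NH4

Answer: P0:NH1 P1:NH1 P2:NH4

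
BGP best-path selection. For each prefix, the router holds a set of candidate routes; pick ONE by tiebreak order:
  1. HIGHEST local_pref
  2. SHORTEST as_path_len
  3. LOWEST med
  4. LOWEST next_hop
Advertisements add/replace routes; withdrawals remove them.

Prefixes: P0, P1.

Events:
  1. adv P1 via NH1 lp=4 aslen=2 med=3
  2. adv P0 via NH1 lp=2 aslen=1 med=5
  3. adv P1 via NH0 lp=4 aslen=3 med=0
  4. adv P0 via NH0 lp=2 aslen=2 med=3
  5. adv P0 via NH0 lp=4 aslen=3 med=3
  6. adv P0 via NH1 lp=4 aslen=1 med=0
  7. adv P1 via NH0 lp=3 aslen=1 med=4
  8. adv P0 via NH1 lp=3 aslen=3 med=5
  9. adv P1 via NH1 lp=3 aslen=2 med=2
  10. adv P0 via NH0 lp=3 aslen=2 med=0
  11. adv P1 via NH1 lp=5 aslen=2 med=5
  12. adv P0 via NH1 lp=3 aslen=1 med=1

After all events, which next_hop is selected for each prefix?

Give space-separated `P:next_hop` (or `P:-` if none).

Op 1: best P0=- P1=NH1
Op 2: best P0=NH1 P1=NH1
Op 3: best P0=NH1 P1=NH1
Op 4: best P0=NH1 P1=NH1
Op 5: best P0=NH0 P1=NH1
Op 6: best P0=NH1 P1=NH1
Op 7: best P0=NH1 P1=NH1
Op 8: best P0=NH0 P1=NH1
Op 9: best P0=NH0 P1=NH0
Op 10: best P0=NH0 P1=NH0
Op 11: best P0=NH0 P1=NH1
Op 12: best P0=NH1 P1=NH1

Answer: P0:NH1 P1:NH1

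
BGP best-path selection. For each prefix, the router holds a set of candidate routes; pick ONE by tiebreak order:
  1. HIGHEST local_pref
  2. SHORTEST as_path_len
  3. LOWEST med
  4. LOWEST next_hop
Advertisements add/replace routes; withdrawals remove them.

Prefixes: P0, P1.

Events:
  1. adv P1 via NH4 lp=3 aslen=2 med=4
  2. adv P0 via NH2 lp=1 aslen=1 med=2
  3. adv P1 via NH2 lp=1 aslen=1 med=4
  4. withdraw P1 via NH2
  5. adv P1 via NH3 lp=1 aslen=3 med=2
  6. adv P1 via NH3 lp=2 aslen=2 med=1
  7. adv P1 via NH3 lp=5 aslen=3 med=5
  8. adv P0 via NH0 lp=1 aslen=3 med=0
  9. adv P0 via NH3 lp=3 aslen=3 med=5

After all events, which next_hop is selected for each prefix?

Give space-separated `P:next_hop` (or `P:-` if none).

Answer: P0:NH3 P1:NH3

Derivation:
Op 1: best P0=- P1=NH4
Op 2: best P0=NH2 P1=NH4
Op 3: best P0=NH2 P1=NH4
Op 4: best P0=NH2 P1=NH4
Op 5: best P0=NH2 P1=NH4
Op 6: best P0=NH2 P1=NH4
Op 7: best P0=NH2 P1=NH3
Op 8: best P0=NH2 P1=NH3
Op 9: best P0=NH3 P1=NH3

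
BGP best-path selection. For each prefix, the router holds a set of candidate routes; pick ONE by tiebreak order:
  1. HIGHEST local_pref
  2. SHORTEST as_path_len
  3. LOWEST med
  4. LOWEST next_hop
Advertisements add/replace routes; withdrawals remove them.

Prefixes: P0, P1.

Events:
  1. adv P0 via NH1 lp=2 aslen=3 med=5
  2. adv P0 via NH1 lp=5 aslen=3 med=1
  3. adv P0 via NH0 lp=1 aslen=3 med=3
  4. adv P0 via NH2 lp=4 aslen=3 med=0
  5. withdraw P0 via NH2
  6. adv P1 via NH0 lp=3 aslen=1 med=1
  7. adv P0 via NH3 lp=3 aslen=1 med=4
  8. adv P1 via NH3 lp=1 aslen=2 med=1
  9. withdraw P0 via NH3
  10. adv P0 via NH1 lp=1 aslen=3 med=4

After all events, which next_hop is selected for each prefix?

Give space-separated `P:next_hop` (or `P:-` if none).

Op 1: best P0=NH1 P1=-
Op 2: best P0=NH1 P1=-
Op 3: best P0=NH1 P1=-
Op 4: best P0=NH1 P1=-
Op 5: best P0=NH1 P1=-
Op 6: best P0=NH1 P1=NH0
Op 7: best P0=NH1 P1=NH0
Op 8: best P0=NH1 P1=NH0
Op 9: best P0=NH1 P1=NH0
Op 10: best P0=NH0 P1=NH0

Answer: P0:NH0 P1:NH0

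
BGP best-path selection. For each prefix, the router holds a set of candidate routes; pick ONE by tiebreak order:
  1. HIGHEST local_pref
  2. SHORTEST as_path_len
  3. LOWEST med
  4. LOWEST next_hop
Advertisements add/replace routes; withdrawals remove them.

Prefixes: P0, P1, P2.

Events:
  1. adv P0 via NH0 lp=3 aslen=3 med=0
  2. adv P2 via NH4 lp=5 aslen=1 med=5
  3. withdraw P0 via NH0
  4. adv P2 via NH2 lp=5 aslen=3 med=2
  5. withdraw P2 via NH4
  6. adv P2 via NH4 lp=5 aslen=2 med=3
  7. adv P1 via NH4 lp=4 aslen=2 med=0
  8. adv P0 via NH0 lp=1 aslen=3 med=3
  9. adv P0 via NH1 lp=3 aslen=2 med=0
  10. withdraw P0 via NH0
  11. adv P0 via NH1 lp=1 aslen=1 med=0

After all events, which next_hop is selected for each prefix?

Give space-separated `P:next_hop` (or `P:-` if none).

Answer: P0:NH1 P1:NH4 P2:NH4

Derivation:
Op 1: best P0=NH0 P1=- P2=-
Op 2: best P0=NH0 P1=- P2=NH4
Op 3: best P0=- P1=- P2=NH4
Op 4: best P0=- P1=- P2=NH4
Op 5: best P0=- P1=- P2=NH2
Op 6: best P0=- P1=- P2=NH4
Op 7: best P0=- P1=NH4 P2=NH4
Op 8: best P0=NH0 P1=NH4 P2=NH4
Op 9: best P0=NH1 P1=NH4 P2=NH4
Op 10: best P0=NH1 P1=NH4 P2=NH4
Op 11: best P0=NH1 P1=NH4 P2=NH4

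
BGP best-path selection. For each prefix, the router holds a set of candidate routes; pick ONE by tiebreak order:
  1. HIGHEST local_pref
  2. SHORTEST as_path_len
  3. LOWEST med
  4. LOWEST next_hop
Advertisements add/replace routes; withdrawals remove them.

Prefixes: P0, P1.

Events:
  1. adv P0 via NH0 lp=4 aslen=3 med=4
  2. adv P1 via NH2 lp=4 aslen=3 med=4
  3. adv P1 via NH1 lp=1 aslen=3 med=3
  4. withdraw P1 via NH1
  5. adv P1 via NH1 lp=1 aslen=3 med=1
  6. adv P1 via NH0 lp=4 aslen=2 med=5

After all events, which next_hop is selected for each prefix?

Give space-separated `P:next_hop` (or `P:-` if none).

Answer: P0:NH0 P1:NH0

Derivation:
Op 1: best P0=NH0 P1=-
Op 2: best P0=NH0 P1=NH2
Op 3: best P0=NH0 P1=NH2
Op 4: best P0=NH0 P1=NH2
Op 5: best P0=NH0 P1=NH2
Op 6: best P0=NH0 P1=NH0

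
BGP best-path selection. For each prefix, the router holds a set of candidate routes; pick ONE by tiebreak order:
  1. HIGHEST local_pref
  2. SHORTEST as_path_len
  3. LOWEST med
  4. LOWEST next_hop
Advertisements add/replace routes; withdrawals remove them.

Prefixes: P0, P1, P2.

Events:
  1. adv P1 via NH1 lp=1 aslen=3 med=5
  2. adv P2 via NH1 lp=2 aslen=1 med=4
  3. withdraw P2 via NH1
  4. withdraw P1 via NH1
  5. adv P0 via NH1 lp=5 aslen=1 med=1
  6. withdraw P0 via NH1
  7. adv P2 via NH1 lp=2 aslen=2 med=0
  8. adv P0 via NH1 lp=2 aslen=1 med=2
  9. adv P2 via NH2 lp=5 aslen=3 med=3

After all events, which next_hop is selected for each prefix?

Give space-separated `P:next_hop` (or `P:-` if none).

Answer: P0:NH1 P1:- P2:NH2

Derivation:
Op 1: best P0=- P1=NH1 P2=-
Op 2: best P0=- P1=NH1 P2=NH1
Op 3: best P0=- P1=NH1 P2=-
Op 4: best P0=- P1=- P2=-
Op 5: best P0=NH1 P1=- P2=-
Op 6: best P0=- P1=- P2=-
Op 7: best P0=- P1=- P2=NH1
Op 8: best P0=NH1 P1=- P2=NH1
Op 9: best P0=NH1 P1=- P2=NH2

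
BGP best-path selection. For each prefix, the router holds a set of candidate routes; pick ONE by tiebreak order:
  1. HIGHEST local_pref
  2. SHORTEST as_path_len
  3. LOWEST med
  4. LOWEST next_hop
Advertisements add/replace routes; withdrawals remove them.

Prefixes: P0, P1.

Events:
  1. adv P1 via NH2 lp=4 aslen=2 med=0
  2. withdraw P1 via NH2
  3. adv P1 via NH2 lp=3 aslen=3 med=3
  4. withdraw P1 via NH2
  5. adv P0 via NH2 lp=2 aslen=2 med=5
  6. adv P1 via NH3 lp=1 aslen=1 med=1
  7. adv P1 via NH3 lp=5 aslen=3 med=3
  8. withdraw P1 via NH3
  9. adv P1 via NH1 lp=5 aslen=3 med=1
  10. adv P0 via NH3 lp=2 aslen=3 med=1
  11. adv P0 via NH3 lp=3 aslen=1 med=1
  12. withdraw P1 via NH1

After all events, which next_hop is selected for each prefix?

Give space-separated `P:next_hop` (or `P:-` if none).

Answer: P0:NH3 P1:-

Derivation:
Op 1: best P0=- P1=NH2
Op 2: best P0=- P1=-
Op 3: best P0=- P1=NH2
Op 4: best P0=- P1=-
Op 5: best P0=NH2 P1=-
Op 6: best P0=NH2 P1=NH3
Op 7: best P0=NH2 P1=NH3
Op 8: best P0=NH2 P1=-
Op 9: best P0=NH2 P1=NH1
Op 10: best P0=NH2 P1=NH1
Op 11: best P0=NH3 P1=NH1
Op 12: best P0=NH3 P1=-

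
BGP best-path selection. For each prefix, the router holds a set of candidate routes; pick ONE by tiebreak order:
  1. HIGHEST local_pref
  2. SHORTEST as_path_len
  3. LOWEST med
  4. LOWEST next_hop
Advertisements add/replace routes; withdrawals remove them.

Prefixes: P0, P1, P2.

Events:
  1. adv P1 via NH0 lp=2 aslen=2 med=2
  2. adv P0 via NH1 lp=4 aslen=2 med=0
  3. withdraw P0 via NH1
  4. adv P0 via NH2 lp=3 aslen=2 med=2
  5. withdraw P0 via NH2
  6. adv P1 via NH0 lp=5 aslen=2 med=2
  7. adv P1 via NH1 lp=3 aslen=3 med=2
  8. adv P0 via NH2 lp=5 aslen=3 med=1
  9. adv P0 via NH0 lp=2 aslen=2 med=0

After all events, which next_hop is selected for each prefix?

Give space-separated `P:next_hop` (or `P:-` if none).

Op 1: best P0=- P1=NH0 P2=-
Op 2: best P0=NH1 P1=NH0 P2=-
Op 3: best P0=- P1=NH0 P2=-
Op 4: best P0=NH2 P1=NH0 P2=-
Op 5: best P0=- P1=NH0 P2=-
Op 6: best P0=- P1=NH0 P2=-
Op 7: best P0=- P1=NH0 P2=-
Op 8: best P0=NH2 P1=NH0 P2=-
Op 9: best P0=NH2 P1=NH0 P2=-

Answer: P0:NH2 P1:NH0 P2:-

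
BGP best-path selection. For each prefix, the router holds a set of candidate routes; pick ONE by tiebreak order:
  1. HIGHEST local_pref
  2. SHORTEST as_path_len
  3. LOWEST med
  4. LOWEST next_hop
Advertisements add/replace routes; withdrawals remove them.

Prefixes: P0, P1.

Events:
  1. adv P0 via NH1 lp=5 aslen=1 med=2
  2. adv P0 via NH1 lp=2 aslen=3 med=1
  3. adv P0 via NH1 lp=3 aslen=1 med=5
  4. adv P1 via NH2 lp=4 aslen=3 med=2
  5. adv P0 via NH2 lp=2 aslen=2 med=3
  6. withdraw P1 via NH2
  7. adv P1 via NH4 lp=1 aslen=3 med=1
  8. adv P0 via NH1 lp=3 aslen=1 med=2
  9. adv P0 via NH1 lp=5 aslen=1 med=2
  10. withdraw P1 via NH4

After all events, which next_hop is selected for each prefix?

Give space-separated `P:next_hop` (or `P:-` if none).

Op 1: best P0=NH1 P1=-
Op 2: best P0=NH1 P1=-
Op 3: best P0=NH1 P1=-
Op 4: best P0=NH1 P1=NH2
Op 5: best P0=NH1 P1=NH2
Op 6: best P0=NH1 P1=-
Op 7: best P0=NH1 P1=NH4
Op 8: best P0=NH1 P1=NH4
Op 9: best P0=NH1 P1=NH4
Op 10: best P0=NH1 P1=-

Answer: P0:NH1 P1:-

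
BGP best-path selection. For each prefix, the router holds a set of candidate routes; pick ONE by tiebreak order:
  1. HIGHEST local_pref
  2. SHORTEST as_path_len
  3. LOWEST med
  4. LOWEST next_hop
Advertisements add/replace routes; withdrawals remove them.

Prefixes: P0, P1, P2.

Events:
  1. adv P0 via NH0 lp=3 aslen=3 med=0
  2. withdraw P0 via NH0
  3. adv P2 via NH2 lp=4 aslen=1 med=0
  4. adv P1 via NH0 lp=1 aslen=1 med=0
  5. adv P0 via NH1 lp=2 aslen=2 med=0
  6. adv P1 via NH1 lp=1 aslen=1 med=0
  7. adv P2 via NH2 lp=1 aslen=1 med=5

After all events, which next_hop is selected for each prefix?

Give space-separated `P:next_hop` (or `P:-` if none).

Answer: P0:NH1 P1:NH0 P2:NH2

Derivation:
Op 1: best P0=NH0 P1=- P2=-
Op 2: best P0=- P1=- P2=-
Op 3: best P0=- P1=- P2=NH2
Op 4: best P0=- P1=NH0 P2=NH2
Op 5: best P0=NH1 P1=NH0 P2=NH2
Op 6: best P0=NH1 P1=NH0 P2=NH2
Op 7: best P0=NH1 P1=NH0 P2=NH2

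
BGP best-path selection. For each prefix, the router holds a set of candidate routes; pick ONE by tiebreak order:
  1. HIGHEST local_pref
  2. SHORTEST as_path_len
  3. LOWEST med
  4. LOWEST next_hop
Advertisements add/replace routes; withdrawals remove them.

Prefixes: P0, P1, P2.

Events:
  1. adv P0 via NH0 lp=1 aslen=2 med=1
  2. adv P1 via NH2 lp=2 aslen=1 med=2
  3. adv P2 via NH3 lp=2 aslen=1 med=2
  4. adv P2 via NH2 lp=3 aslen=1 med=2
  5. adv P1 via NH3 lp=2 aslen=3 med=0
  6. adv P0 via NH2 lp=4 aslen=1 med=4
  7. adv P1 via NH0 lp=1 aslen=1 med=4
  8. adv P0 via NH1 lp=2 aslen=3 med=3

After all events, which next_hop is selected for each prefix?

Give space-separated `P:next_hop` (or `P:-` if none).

Answer: P0:NH2 P1:NH2 P2:NH2

Derivation:
Op 1: best P0=NH0 P1=- P2=-
Op 2: best P0=NH0 P1=NH2 P2=-
Op 3: best P0=NH0 P1=NH2 P2=NH3
Op 4: best P0=NH0 P1=NH2 P2=NH2
Op 5: best P0=NH0 P1=NH2 P2=NH2
Op 6: best P0=NH2 P1=NH2 P2=NH2
Op 7: best P0=NH2 P1=NH2 P2=NH2
Op 8: best P0=NH2 P1=NH2 P2=NH2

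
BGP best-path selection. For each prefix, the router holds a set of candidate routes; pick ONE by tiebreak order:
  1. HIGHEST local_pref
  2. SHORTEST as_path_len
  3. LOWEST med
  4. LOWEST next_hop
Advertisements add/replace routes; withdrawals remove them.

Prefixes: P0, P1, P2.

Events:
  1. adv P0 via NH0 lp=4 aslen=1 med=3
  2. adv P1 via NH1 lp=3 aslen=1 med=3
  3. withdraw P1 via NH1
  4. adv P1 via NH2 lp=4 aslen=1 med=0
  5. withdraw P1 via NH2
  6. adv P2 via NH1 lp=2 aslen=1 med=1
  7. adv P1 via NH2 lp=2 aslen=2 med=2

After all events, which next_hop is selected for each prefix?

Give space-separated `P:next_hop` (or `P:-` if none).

Answer: P0:NH0 P1:NH2 P2:NH1

Derivation:
Op 1: best P0=NH0 P1=- P2=-
Op 2: best P0=NH0 P1=NH1 P2=-
Op 3: best P0=NH0 P1=- P2=-
Op 4: best P0=NH0 P1=NH2 P2=-
Op 5: best P0=NH0 P1=- P2=-
Op 6: best P0=NH0 P1=- P2=NH1
Op 7: best P0=NH0 P1=NH2 P2=NH1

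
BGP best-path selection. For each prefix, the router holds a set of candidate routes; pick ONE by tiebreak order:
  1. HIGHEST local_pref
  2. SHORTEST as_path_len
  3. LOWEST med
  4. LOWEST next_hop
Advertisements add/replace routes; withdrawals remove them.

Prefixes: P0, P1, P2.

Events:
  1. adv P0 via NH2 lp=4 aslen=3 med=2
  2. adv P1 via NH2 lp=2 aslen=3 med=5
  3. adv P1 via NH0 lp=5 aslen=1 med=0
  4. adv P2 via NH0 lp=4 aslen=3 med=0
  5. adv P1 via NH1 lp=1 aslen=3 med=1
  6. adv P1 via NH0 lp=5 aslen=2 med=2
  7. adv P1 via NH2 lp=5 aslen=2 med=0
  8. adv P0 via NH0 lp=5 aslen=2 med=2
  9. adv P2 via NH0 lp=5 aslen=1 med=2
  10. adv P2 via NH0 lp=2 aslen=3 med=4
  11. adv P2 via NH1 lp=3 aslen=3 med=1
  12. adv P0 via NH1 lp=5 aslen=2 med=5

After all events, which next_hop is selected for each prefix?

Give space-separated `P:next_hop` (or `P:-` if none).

Answer: P0:NH0 P1:NH2 P2:NH1

Derivation:
Op 1: best P0=NH2 P1=- P2=-
Op 2: best P0=NH2 P1=NH2 P2=-
Op 3: best P0=NH2 P1=NH0 P2=-
Op 4: best P0=NH2 P1=NH0 P2=NH0
Op 5: best P0=NH2 P1=NH0 P2=NH0
Op 6: best P0=NH2 P1=NH0 P2=NH0
Op 7: best P0=NH2 P1=NH2 P2=NH0
Op 8: best P0=NH0 P1=NH2 P2=NH0
Op 9: best P0=NH0 P1=NH2 P2=NH0
Op 10: best P0=NH0 P1=NH2 P2=NH0
Op 11: best P0=NH0 P1=NH2 P2=NH1
Op 12: best P0=NH0 P1=NH2 P2=NH1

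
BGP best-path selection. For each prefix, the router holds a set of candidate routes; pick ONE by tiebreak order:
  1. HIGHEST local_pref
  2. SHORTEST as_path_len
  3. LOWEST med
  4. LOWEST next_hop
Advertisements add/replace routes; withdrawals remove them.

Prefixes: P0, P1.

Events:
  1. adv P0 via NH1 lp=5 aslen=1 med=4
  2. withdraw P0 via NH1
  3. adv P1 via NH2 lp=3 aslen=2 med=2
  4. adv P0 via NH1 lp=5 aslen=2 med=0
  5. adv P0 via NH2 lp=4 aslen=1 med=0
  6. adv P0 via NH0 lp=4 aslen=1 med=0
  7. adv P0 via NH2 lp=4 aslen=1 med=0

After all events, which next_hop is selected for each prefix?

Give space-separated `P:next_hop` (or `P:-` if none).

Answer: P0:NH1 P1:NH2

Derivation:
Op 1: best P0=NH1 P1=-
Op 2: best P0=- P1=-
Op 3: best P0=- P1=NH2
Op 4: best P0=NH1 P1=NH2
Op 5: best P0=NH1 P1=NH2
Op 6: best P0=NH1 P1=NH2
Op 7: best P0=NH1 P1=NH2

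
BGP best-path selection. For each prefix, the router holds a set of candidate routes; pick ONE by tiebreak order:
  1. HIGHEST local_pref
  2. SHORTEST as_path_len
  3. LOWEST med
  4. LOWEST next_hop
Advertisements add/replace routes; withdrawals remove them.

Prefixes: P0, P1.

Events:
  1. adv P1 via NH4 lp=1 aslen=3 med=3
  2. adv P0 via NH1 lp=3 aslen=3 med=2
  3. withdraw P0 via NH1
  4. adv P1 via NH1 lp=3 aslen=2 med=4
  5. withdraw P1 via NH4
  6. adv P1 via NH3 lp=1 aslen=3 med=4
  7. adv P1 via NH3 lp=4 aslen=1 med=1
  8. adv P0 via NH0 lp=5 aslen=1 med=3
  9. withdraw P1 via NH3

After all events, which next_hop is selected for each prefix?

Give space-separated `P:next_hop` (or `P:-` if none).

Answer: P0:NH0 P1:NH1

Derivation:
Op 1: best P0=- P1=NH4
Op 2: best P0=NH1 P1=NH4
Op 3: best P0=- P1=NH4
Op 4: best P0=- P1=NH1
Op 5: best P0=- P1=NH1
Op 6: best P0=- P1=NH1
Op 7: best P0=- P1=NH3
Op 8: best P0=NH0 P1=NH3
Op 9: best P0=NH0 P1=NH1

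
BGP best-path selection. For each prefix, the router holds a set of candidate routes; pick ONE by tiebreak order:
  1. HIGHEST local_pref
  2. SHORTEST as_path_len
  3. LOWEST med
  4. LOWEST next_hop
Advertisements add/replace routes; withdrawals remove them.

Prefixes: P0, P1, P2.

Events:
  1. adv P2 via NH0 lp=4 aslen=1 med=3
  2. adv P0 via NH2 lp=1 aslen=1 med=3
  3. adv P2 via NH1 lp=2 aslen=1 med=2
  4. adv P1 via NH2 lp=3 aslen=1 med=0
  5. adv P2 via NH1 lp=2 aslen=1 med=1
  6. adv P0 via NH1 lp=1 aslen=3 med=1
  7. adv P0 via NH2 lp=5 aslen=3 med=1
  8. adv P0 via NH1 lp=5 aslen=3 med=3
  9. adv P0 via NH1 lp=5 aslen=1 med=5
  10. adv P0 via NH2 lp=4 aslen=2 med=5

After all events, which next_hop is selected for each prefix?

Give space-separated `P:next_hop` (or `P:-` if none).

Op 1: best P0=- P1=- P2=NH0
Op 2: best P0=NH2 P1=- P2=NH0
Op 3: best P0=NH2 P1=- P2=NH0
Op 4: best P0=NH2 P1=NH2 P2=NH0
Op 5: best P0=NH2 P1=NH2 P2=NH0
Op 6: best P0=NH2 P1=NH2 P2=NH0
Op 7: best P0=NH2 P1=NH2 P2=NH0
Op 8: best P0=NH2 P1=NH2 P2=NH0
Op 9: best P0=NH1 P1=NH2 P2=NH0
Op 10: best P0=NH1 P1=NH2 P2=NH0

Answer: P0:NH1 P1:NH2 P2:NH0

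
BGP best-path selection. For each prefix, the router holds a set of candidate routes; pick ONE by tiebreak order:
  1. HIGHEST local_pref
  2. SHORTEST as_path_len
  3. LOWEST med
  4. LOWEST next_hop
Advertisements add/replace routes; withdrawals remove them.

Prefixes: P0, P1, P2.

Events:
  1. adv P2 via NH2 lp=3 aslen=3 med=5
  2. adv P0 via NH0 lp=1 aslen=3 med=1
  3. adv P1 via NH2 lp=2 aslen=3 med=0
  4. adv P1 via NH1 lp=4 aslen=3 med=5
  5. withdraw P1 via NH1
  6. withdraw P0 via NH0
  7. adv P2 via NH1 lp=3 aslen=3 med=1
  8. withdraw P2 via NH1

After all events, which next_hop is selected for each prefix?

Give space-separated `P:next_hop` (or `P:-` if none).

Answer: P0:- P1:NH2 P2:NH2

Derivation:
Op 1: best P0=- P1=- P2=NH2
Op 2: best P0=NH0 P1=- P2=NH2
Op 3: best P0=NH0 P1=NH2 P2=NH2
Op 4: best P0=NH0 P1=NH1 P2=NH2
Op 5: best P0=NH0 P1=NH2 P2=NH2
Op 6: best P0=- P1=NH2 P2=NH2
Op 7: best P0=- P1=NH2 P2=NH1
Op 8: best P0=- P1=NH2 P2=NH2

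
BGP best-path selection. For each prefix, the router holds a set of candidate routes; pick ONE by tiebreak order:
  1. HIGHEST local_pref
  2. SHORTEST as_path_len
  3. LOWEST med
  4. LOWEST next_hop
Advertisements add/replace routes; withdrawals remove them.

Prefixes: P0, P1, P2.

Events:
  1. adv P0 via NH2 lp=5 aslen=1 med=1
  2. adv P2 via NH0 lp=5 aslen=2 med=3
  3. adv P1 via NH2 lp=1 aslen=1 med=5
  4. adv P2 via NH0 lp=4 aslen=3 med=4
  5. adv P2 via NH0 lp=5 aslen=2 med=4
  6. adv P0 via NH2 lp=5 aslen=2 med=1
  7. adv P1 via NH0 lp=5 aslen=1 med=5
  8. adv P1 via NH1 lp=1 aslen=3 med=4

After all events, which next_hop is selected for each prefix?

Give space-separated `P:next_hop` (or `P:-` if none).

Answer: P0:NH2 P1:NH0 P2:NH0

Derivation:
Op 1: best P0=NH2 P1=- P2=-
Op 2: best P0=NH2 P1=- P2=NH0
Op 3: best P0=NH2 P1=NH2 P2=NH0
Op 4: best P0=NH2 P1=NH2 P2=NH0
Op 5: best P0=NH2 P1=NH2 P2=NH0
Op 6: best P0=NH2 P1=NH2 P2=NH0
Op 7: best P0=NH2 P1=NH0 P2=NH0
Op 8: best P0=NH2 P1=NH0 P2=NH0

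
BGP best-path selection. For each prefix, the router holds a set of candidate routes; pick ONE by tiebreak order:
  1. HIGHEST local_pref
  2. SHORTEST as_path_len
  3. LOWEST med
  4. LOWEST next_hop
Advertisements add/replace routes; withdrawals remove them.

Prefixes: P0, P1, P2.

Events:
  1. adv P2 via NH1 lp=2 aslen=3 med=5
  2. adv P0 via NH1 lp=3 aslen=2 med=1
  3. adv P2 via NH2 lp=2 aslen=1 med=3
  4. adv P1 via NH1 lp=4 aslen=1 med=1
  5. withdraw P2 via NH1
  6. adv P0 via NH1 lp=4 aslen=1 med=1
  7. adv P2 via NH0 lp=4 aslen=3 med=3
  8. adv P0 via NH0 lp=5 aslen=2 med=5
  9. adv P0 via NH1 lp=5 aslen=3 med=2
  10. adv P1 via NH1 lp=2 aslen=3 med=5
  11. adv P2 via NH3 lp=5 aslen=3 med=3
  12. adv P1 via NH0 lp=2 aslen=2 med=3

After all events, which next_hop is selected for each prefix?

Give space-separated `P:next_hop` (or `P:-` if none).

Answer: P0:NH0 P1:NH0 P2:NH3

Derivation:
Op 1: best P0=- P1=- P2=NH1
Op 2: best P0=NH1 P1=- P2=NH1
Op 3: best P0=NH1 P1=- P2=NH2
Op 4: best P0=NH1 P1=NH1 P2=NH2
Op 5: best P0=NH1 P1=NH1 P2=NH2
Op 6: best P0=NH1 P1=NH1 P2=NH2
Op 7: best P0=NH1 P1=NH1 P2=NH0
Op 8: best P0=NH0 P1=NH1 P2=NH0
Op 9: best P0=NH0 P1=NH1 P2=NH0
Op 10: best P0=NH0 P1=NH1 P2=NH0
Op 11: best P0=NH0 P1=NH1 P2=NH3
Op 12: best P0=NH0 P1=NH0 P2=NH3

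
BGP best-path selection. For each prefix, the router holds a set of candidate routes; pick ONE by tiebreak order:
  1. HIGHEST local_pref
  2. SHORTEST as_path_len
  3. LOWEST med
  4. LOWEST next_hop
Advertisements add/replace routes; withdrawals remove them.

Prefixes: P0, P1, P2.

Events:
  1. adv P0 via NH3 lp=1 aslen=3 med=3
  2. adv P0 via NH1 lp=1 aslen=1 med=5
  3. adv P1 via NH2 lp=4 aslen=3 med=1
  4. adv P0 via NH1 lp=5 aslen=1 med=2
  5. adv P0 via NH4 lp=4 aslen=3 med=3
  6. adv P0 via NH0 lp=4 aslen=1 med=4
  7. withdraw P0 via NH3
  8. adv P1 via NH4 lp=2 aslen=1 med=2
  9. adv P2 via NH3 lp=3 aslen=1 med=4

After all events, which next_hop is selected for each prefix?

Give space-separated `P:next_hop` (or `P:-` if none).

Answer: P0:NH1 P1:NH2 P2:NH3

Derivation:
Op 1: best P0=NH3 P1=- P2=-
Op 2: best P0=NH1 P1=- P2=-
Op 3: best P0=NH1 P1=NH2 P2=-
Op 4: best P0=NH1 P1=NH2 P2=-
Op 5: best P0=NH1 P1=NH2 P2=-
Op 6: best P0=NH1 P1=NH2 P2=-
Op 7: best P0=NH1 P1=NH2 P2=-
Op 8: best P0=NH1 P1=NH2 P2=-
Op 9: best P0=NH1 P1=NH2 P2=NH3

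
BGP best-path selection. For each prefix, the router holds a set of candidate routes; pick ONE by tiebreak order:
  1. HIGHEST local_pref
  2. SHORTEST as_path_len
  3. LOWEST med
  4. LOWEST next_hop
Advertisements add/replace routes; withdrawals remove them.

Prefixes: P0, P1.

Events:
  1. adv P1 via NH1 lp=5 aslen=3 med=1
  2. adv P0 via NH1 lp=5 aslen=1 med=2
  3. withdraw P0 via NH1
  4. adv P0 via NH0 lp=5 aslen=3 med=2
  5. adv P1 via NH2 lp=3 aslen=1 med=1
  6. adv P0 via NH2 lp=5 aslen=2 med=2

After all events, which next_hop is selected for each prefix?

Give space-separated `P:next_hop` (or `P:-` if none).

Op 1: best P0=- P1=NH1
Op 2: best P0=NH1 P1=NH1
Op 3: best P0=- P1=NH1
Op 4: best P0=NH0 P1=NH1
Op 5: best P0=NH0 P1=NH1
Op 6: best P0=NH2 P1=NH1

Answer: P0:NH2 P1:NH1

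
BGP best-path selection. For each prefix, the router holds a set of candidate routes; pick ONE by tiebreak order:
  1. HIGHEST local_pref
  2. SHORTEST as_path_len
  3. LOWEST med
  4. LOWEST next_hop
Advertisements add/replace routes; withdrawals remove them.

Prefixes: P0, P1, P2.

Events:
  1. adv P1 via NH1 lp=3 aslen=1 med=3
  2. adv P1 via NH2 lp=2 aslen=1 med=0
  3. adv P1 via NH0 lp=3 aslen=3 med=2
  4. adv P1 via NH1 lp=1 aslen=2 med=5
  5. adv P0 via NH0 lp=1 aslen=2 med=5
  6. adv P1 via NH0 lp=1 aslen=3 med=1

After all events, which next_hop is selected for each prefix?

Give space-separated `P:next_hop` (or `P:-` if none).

Answer: P0:NH0 P1:NH2 P2:-

Derivation:
Op 1: best P0=- P1=NH1 P2=-
Op 2: best P0=- P1=NH1 P2=-
Op 3: best P0=- P1=NH1 P2=-
Op 4: best P0=- P1=NH0 P2=-
Op 5: best P0=NH0 P1=NH0 P2=-
Op 6: best P0=NH0 P1=NH2 P2=-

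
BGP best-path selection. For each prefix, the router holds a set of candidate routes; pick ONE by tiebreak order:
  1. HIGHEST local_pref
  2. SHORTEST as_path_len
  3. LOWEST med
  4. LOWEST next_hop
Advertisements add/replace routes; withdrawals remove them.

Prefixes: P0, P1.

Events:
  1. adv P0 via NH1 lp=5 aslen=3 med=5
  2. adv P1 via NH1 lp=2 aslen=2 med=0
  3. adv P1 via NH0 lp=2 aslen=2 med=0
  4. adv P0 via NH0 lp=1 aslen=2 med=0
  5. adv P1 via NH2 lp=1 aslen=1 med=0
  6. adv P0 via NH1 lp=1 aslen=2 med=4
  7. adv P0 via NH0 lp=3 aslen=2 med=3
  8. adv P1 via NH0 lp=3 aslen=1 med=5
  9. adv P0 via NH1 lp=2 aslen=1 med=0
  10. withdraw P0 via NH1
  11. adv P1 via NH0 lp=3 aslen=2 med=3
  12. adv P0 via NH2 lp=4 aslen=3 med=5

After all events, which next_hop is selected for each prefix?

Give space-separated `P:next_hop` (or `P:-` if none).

Op 1: best P0=NH1 P1=-
Op 2: best P0=NH1 P1=NH1
Op 3: best P0=NH1 P1=NH0
Op 4: best P0=NH1 P1=NH0
Op 5: best P0=NH1 P1=NH0
Op 6: best P0=NH0 P1=NH0
Op 7: best P0=NH0 P1=NH0
Op 8: best P0=NH0 P1=NH0
Op 9: best P0=NH0 P1=NH0
Op 10: best P0=NH0 P1=NH0
Op 11: best P0=NH0 P1=NH0
Op 12: best P0=NH2 P1=NH0

Answer: P0:NH2 P1:NH0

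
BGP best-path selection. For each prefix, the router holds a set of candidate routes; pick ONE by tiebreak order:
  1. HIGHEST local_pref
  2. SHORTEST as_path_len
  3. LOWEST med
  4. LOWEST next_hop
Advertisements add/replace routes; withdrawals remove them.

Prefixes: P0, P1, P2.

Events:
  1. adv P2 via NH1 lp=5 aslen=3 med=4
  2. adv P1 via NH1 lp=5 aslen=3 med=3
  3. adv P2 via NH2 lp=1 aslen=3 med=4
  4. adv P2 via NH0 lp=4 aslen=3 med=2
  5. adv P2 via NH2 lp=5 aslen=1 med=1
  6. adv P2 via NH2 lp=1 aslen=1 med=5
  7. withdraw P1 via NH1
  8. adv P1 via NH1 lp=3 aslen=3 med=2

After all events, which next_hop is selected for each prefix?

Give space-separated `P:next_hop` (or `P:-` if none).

Answer: P0:- P1:NH1 P2:NH1

Derivation:
Op 1: best P0=- P1=- P2=NH1
Op 2: best P0=- P1=NH1 P2=NH1
Op 3: best P0=- P1=NH1 P2=NH1
Op 4: best P0=- P1=NH1 P2=NH1
Op 5: best P0=- P1=NH1 P2=NH2
Op 6: best P0=- P1=NH1 P2=NH1
Op 7: best P0=- P1=- P2=NH1
Op 8: best P0=- P1=NH1 P2=NH1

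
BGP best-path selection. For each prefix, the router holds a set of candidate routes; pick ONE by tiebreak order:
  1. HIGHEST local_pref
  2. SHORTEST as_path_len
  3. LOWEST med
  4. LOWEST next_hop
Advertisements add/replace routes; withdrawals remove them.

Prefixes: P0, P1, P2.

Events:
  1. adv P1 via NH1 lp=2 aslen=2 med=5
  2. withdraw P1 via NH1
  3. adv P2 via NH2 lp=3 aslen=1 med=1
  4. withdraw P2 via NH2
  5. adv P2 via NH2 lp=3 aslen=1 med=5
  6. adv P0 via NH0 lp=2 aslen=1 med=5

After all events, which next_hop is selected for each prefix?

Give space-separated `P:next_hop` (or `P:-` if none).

Op 1: best P0=- P1=NH1 P2=-
Op 2: best P0=- P1=- P2=-
Op 3: best P0=- P1=- P2=NH2
Op 4: best P0=- P1=- P2=-
Op 5: best P0=- P1=- P2=NH2
Op 6: best P0=NH0 P1=- P2=NH2

Answer: P0:NH0 P1:- P2:NH2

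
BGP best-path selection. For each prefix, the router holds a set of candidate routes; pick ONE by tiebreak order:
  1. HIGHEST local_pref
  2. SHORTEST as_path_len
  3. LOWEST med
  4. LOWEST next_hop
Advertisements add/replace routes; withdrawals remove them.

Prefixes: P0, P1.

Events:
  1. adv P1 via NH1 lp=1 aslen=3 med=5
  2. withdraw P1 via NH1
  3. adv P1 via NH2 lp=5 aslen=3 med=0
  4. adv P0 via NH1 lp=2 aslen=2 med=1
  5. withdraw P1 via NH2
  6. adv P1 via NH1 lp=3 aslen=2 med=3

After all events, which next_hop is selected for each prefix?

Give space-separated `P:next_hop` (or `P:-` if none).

Answer: P0:NH1 P1:NH1

Derivation:
Op 1: best P0=- P1=NH1
Op 2: best P0=- P1=-
Op 3: best P0=- P1=NH2
Op 4: best P0=NH1 P1=NH2
Op 5: best P0=NH1 P1=-
Op 6: best P0=NH1 P1=NH1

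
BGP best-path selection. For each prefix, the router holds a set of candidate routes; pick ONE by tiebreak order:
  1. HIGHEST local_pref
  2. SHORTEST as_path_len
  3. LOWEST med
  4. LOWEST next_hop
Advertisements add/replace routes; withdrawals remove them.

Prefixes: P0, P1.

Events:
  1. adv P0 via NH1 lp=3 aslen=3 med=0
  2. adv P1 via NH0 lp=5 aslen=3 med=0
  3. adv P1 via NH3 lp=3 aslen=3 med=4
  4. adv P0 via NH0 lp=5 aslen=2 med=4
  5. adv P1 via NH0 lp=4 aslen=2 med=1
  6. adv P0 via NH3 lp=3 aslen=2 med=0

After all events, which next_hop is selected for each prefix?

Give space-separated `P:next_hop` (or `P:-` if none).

Op 1: best P0=NH1 P1=-
Op 2: best P0=NH1 P1=NH0
Op 3: best P0=NH1 P1=NH0
Op 4: best P0=NH0 P1=NH0
Op 5: best P0=NH0 P1=NH0
Op 6: best P0=NH0 P1=NH0

Answer: P0:NH0 P1:NH0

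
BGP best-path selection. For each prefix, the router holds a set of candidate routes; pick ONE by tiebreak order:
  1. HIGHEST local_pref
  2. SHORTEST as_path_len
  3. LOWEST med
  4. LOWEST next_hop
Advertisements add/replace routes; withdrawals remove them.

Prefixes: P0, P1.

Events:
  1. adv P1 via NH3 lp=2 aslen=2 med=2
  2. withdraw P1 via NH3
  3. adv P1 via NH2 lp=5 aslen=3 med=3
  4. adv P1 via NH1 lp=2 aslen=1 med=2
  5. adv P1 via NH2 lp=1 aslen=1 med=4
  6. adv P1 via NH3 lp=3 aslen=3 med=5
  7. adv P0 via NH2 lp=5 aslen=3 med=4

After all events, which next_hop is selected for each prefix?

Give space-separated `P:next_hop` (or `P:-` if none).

Answer: P0:NH2 P1:NH3

Derivation:
Op 1: best P0=- P1=NH3
Op 2: best P0=- P1=-
Op 3: best P0=- P1=NH2
Op 4: best P0=- P1=NH2
Op 5: best P0=- P1=NH1
Op 6: best P0=- P1=NH3
Op 7: best P0=NH2 P1=NH3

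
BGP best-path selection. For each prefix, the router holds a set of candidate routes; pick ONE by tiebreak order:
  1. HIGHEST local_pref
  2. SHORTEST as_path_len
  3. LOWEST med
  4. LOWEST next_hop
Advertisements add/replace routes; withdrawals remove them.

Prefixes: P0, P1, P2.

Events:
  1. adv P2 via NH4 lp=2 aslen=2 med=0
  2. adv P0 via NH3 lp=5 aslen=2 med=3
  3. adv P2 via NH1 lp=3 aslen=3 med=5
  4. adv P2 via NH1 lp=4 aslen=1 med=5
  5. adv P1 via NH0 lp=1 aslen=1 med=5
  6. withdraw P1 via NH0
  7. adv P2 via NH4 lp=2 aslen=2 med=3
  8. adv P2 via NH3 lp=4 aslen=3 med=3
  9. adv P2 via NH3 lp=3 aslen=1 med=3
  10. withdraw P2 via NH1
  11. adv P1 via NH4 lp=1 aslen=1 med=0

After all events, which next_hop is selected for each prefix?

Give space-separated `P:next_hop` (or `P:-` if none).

Op 1: best P0=- P1=- P2=NH4
Op 2: best P0=NH3 P1=- P2=NH4
Op 3: best P0=NH3 P1=- P2=NH1
Op 4: best P0=NH3 P1=- P2=NH1
Op 5: best P0=NH3 P1=NH0 P2=NH1
Op 6: best P0=NH3 P1=- P2=NH1
Op 7: best P0=NH3 P1=- P2=NH1
Op 8: best P0=NH3 P1=- P2=NH1
Op 9: best P0=NH3 P1=- P2=NH1
Op 10: best P0=NH3 P1=- P2=NH3
Op 11: best P0=NH3 P1=NH4 P2=NH3

Answer: P0:NH3 P1:NH4 P2:NH3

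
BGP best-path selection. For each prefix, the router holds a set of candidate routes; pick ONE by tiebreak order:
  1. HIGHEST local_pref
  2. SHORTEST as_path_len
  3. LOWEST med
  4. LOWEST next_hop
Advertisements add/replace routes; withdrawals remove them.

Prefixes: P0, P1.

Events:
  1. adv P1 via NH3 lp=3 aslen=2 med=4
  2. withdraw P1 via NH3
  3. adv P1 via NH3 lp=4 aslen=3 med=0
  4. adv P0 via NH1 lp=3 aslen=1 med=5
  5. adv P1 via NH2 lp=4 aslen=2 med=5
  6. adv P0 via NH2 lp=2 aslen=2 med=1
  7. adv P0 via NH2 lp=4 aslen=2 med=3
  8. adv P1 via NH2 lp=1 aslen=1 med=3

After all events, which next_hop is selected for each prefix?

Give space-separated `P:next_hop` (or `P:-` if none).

Answer: P0:NH2 P1:NH3

Derivation:
Op 1: best P0=- P1=NH3
Op 2: best P0=- P1=-
Op 3: best P0=- P1=NH3
Op 4: best P0=NH1 P1=NH3
Op 5: best P0=NH1 P1=NH2
Op 6: best P0=NH1 P1=NH2
Op 7: best P0=NH2 P1=NH2
Op 8: best P0=NH2 P1=NH3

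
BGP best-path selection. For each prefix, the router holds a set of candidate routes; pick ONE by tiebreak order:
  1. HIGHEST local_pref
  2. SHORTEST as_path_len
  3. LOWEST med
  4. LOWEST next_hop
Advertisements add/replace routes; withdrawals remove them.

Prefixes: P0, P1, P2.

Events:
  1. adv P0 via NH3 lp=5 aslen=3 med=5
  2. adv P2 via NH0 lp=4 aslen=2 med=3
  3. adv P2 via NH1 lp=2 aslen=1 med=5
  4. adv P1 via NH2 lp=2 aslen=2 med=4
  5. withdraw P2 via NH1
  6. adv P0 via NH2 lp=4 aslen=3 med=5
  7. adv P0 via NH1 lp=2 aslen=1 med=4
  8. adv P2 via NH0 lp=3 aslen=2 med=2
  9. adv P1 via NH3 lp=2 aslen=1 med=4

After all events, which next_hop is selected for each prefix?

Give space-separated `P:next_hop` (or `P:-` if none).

Answer: P0:NH3 P1:NH3 P2:NH0

Derivation:
Op 1: best P0=NH3 P1=- P2=-
Op 2: best P0=NH3 P1=- P2=NH0
Op 3: best P0=NH3 P1=- P2=NH0
Op 4: best P0=NH3 P1=NH2 P2=NH0
Op 5: best P0=NH3 P1=NH2 P2=NH0
Op 6: best P0=NH3 P1=NH2 P2=NH0
Op 7: best P0=NH3 P1=NH2 P2=NH0
Op 8: best P0=NH3 P1=NH2 P2=NH0
Op 9: best P0=NH3 P1=NH3 P2=NH0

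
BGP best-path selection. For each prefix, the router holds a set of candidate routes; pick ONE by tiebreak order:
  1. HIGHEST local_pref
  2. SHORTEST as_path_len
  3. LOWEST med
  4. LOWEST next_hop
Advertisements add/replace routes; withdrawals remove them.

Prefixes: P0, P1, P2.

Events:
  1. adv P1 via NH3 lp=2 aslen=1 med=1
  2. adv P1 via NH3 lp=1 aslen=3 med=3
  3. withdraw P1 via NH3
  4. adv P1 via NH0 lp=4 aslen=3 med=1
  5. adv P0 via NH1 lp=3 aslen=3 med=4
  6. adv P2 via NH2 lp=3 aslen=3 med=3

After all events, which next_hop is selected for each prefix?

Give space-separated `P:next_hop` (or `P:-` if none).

Op 1: best P0=- P1=NH3 P2=-
Op 2: best P0=- P1=NH3 P2=-
Op 3: best P0=- P1=- P2=-
Op 4: best P0=- P1=NH0 P2=-
Op 5: best P0=NH1 P1=NH0 P2=-
Op 6: best P0=NH1 P1=NH0 P2=NH2

Answer: P0:NH1 P1:NH0 P2:NH2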